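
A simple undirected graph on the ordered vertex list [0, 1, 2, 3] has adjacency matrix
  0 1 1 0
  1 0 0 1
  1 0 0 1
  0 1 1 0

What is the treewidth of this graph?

2

A width-2 tree decomposition is:
Bags: B1 = {0, 1, 2}  B2 = {1, 2, 3}
Tree: B1–B2
Each bag holds 3 vertices, so the decomposition has width 2, which upper-bounds the treewidth. The edges 2–0–1–3–2 form a cycle, so G is not a tree and its treewidth is at least 2. The upper and lower bounds meet at 2, so that is the treewidth.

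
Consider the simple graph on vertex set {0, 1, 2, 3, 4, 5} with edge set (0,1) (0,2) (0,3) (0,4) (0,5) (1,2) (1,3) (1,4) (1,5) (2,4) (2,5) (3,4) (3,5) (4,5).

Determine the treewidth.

A width-4 tree decomposition is:
Bags: B1 = {0, 1, 3, 4, 5}  B2 = {0, 1, 2, 4, 5}
Tree: B1–B2
Every bag has size at most 5, so the width is 5 − 1 = 4 and tw(G) ≤ 4. Conversely, {0, 1, 2, 4, 5} is a clique of size 5, and the vertices of any clique must share a bag in every tree decomposition; so some bag has ≥ 5 vertices and tw(G) ≥ 4. Combining the bounds, tw(G) = 4.

4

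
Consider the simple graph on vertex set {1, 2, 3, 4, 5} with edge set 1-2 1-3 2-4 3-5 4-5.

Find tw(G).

2

A width-2 tree decomposition is:
Bags: B1 = {1, 2, 4}  B2 = {1, 4, 5}  B3 = {1, 3, 5}
Tree: B1–B2, B2–B3
The largest bag has 3 vertices, giving width 2; this decomposition certifies tw(G) ≤ 2. The edges 1–2–4–5–3–1 form a cycle, so G is not a tree and its treewidth is at least 2. Hence tw(G) = 2 exactly.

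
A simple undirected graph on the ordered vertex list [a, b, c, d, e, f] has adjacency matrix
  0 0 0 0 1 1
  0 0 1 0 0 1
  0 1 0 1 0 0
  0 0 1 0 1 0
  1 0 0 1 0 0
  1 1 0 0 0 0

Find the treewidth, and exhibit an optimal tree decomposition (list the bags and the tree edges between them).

The largest bag has 3 vertices, giving width 2; this decomposition certifies tw(G) ≤ 2. Since c–b–f–a–e–d–c is a cycle in G, G is not acyclic. Forests are exactly the graphs of treewidth ≤ 1, so tw(G) ≥ 2. Combining the bounds, tw(G) = 2.

Treewidth 2.
One optimal decomposition is:
Bags: B1 = {b, c, f}  B2 = {a, c, f}  B3 = {a, c, e}  B4 = {c, d, e}
Tree: B1–B2, B2–B3, B3–B4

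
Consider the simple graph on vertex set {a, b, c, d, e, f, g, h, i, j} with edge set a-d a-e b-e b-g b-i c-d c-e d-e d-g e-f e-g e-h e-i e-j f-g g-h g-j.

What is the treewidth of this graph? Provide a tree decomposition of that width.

The largest bag has 3 vertices, giving width 2; this decomposition certifies tw(G) ≤ 2. Conversely, {d, e, g} is a clique of size 3, and the vertices of any clique must share a bag in every tree decomposition; so some bag has ≥ 3 vertices and tw(G) ≥ 2. Combining the bounds, tw(G) = 2.

Treewidth 2.
One optimal decomposition is:
Bags: B1 = {d, e, g}  B2 = {e, f, g}  B3 = {a, d, e}  B4 = {e, g, h}  B5 = {e, g, j}  B6 = {b, e, g}  B7 = {b, e, i}  B8 = {c, d, e}
Tree: B1–B2, B1–B3, B2–B4, B2–B5, B5–B6, B6–B7, B1–B8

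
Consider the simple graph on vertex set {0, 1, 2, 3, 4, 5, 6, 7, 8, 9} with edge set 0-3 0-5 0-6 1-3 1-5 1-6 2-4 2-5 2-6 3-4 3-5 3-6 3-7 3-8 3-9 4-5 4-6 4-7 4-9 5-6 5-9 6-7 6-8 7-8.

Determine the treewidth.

A width-3 tree decomposition is:
Bags: B1 = {3, 4, 6, 7}  B2 = {3, 4, 5, 6}  B3 = {3, 4, 5, 9}  B4 = {2, 4, 5, 6}  B5 = {1, 3, 5, 6}  B6 = {3, 6, 7, 8}  B7 = {0, 3, 5, 6}
Tree: B1–B2, B2–B3, B2–B4, B2–B5, B1–B6, B5–B7
Each bag holds 4 vertices, so the decomposition has width 3, which upper-bounds the treewidth. For the lower bound, the 4 vertices {2, 4, 5, 6} are pairwise adjacent, and any tree decomposition puts a clique entirely inside one bag — forcing width ≥ 3. Therefore the treewidth is 3.

3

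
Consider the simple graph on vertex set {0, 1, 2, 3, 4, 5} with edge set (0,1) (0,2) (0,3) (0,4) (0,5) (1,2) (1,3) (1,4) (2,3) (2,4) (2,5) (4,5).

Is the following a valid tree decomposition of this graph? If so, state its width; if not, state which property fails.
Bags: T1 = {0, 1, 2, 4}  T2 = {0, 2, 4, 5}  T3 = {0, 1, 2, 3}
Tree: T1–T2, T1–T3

Every vertex of G appears in some bag (union = {0, 1, 2, 3, 4, 5}); every edge is covered by a bag; and for each vertex v the set of bags containing v is connected in the bag tree. The decomposition is therefore valid. The largest bag has 4 vertices, so the width is 3.

Yes; width 3.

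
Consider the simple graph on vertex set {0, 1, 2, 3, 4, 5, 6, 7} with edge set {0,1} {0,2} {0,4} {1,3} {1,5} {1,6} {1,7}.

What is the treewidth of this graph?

A width-1 tree decomposition is:
Bags: B1 = {0, 1}  B2 = {1, 5}  B3 = {0, 4}  B4 = {1, 7}  B5 = {1, 3}  B6 = {1, 6}  B7 = {0, 2}
Tree: B1–B2, B1–B3, B1–B4, B2–B5, B2–B6, B3–B7
Each bag holds 2 vertices, so the decomposition has width 1, which upper-bounds the treewidth. Any graph with an edge has treewidth ≥ 1, and G has the edge 1–0. The upper and lower bounds meet at 1, so that is the treewidth.

1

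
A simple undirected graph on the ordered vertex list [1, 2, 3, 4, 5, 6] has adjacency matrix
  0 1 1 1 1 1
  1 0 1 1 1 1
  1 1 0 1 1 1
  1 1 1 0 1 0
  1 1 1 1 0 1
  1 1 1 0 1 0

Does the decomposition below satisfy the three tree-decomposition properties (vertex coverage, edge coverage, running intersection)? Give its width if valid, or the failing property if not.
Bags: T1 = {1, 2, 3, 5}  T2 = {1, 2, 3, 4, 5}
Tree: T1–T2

A tree decomposition must satisfy three properties: every vertex lies in some bag; for every edge, both endpoints lie together in some bag; and for every vertex, the bags containing it form a connected subtree. Here vertex 6 appears in no bag, so the decomposition is invalid.

No — vertex 6 appears in no bag.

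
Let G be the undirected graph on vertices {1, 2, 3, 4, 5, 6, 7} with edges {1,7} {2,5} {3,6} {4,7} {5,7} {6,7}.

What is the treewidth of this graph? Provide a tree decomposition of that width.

Every bag has size at most 2, so the width is 2 − 1 = 1 and tw(G) ≤ 1. Any graph with an edge has treewidth ≥ 1, and G has the edge 5–7. Hence tw(G) = 1 exactly.

Treewidth 1.
One optimal decomposition is:
Bags: B1 = {5, 7}  B2 = {6, 7}  B3 = {1, 7}  B4 = {4, 7}  B5 = {3, 6}  B6 = {2, 5}
Tree: B1–B2, B1–B3, B3–B4, B2–B5, B1–B6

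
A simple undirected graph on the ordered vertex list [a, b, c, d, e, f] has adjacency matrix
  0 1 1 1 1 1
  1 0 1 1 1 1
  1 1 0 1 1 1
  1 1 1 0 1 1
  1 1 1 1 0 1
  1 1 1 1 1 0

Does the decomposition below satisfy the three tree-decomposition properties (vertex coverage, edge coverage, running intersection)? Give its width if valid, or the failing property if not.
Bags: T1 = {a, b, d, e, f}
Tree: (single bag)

A tree decomposition must satisfy three properties: every vertex lies in some bag; for every edge, both endpoints lie together in some bag; and for every vertex, the bags containing it form a connected subtree. Here vertex c appears in no bag, so the decomposition is invalid.

No — vertex c appears in no bag.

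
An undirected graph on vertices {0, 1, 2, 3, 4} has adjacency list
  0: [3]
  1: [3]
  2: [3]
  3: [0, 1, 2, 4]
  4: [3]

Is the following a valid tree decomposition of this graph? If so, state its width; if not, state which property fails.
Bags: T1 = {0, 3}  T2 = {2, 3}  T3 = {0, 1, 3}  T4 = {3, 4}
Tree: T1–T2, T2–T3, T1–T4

No — bags containing vertex 0 are not connected in the tree.

A tree decomposition must satisfy three properties: every vertex lies in some bag; for every edge, both endpoints lie together in some bag; and for every vertex, the bags containing it form a connected subtree. Here bags containing vertex 0 are not connected in the tree, so the decomposition is invalid.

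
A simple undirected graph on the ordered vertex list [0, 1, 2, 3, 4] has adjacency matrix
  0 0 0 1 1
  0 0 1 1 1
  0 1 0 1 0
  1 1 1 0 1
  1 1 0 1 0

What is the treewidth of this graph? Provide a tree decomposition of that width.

Treewidth 2.
Bags: B1 = {1, 3, 4}  B2 = {1, 2, 3}  B3 = {0, 3, 4}
Tree: B1–B2, B1–B3

Every bag has size at most 3, so the width is 3 − 1 = 2 and tw(G) ≤ 2. Conversely, {0, 3, 4} is a clique of size 3, and the vertices of any clique must share a bag in every tree decomposition; so some bag has ≥ 3 vertices and tw(G) ≥ 2. Therefore the treewidth is 2.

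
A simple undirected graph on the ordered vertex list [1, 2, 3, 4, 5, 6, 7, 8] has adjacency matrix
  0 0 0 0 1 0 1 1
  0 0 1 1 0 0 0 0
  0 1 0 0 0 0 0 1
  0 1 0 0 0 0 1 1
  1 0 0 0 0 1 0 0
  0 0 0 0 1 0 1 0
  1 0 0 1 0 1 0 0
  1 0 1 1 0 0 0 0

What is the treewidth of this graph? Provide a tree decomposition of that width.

Treewidth 2.
One such decomposition:
Bags: B1 = {2, 3, 4}  B2 = {3, 4, 8}  B3 = {4, 7, 8}  B4 = {1, 7, 8}  B5 = {1, 6, 7}  B6 = {1, 5, 6}
Tree: B1–B2, B2–B3, B3–B4, B4–B5, B5–B6

Every bag has size at most 3, so the width is 3 − 1 = 2 and tw(G) ≤ 2. The edges 2–3–8–4–2 form a cycle, so G is not a tree and its treewidth is at least 2. Hence tw(G) = 2 exactly.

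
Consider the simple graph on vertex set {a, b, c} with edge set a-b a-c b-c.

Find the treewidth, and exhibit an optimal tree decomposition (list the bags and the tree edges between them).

With just one bag of size 3, the width is 3 − 1 = 2, so tw(G) ≤ 2. For the lower bound, the 3 vertices {a, b, c} are pairwise adjacent, and any tree decomposition puts a clique entirely inside one bag — forcing width ≥ 2. Hence tw(G) = 2 exactly.

Treewidth 2.
One optimal decomposition is:
Bags: B1 = {a, b, c}
Tree: (single bag)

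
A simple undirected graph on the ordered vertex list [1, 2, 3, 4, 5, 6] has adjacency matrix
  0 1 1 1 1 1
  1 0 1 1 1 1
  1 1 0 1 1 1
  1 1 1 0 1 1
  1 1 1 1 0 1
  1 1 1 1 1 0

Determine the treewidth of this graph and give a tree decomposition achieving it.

Treewidth 5.
One such decomposition:
Bags: B1 = {1, 2, 3, 4, 5, 6}
Tree: (single bag)

A single bag containing all 6 vertices is trivially a valid decomposition of width 5. On the other hand G contains the 6-clique {1, 2, 3, 4, 5, 6}. A clique must lie in a single bag of any decomposition, so no decomposition can have width below 5. Therefore the treewidth is 5.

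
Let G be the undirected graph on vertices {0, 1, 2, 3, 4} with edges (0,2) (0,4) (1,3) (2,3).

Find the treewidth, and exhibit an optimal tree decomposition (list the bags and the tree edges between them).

The largest bag has 2 vertices, giving width 1; this decomposition certifies tw(G) ≤ 1. Any graph with an edge has treewidth ≥ 1, and G has the edge 1–3. Combining the bounds, tw(G) = 1.

Treewidth 1.
One optimal decomposition is:
Bags: B1 = {1, 3}  B2 = {2, 3}  B3 = {0, 2}  B4 = {0, 4}
Tree: B1–B2, B2–B3, B3–B4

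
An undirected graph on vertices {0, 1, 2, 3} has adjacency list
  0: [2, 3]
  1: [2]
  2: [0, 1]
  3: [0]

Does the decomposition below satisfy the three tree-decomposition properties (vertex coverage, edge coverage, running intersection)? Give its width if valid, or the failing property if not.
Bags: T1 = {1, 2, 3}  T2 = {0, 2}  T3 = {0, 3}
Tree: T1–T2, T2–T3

No — bags containing vertex 3 are not connected in the tree.

A tree decomposition must satisfy three properties: every vertex lies in some bag; for every edge, both endpoints lie together in some bag; and for every vertex, the bags containing it form a connected subtree. Here bags containing vertex 3 are not connected in the tree, so the decomposition is invalid.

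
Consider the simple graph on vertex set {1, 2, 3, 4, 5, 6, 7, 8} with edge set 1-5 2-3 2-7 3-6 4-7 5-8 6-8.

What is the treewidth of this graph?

A width-1 tree decomposition is:
Bags: B1 = {1, 5}  B2 = {5, 8}  B3 = {6, 8}  B4 = {3, 6}  B5 = {2, 3}  B6 = {2, 7}  B7 = {4, 7}
Tree: B1–B2, B2–B3, B3–B4, B4–B5, B5–B6, B6–B7
Each bag holds 2 vertices, so the decomposition has width 1, which upper-bounds the treewidth. Any graph with an edge has treewidth ≥ 1, and G has the edge 1–5. Therefore the treewidth is 1.

1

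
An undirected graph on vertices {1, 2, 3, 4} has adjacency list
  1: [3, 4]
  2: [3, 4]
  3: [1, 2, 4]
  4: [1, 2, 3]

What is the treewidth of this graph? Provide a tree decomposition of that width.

The largest bag has 3 vertices, giving width 2; this decomposition certifies tw(G) ≤ 2. For the lower bound, the 3 vertices {1, 3, 4} are pairwise adjacent, and any tree decomposition puts a clique entirely inside one bag — forcing width ≥ 2. The upper and lower bounds meet at 2, so that is the treewidth.

Treewidth 2.
One such decomposition:
Bags: B1 = {2, 3, 4}  B2 = {1, 3, 4}
Tree: B1–B2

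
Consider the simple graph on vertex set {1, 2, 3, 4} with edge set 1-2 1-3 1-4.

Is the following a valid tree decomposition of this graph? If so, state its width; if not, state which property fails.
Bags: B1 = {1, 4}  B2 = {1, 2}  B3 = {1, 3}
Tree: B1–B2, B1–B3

Yes; width 1.

Checking the three conditions: (i) the bags cover all of {1, 2, 3, 4}; (ii) for each edge, some bag contains both endpoints; (iii) the bags containing any fixed vertex form a subtree. All hold, so the decomposition is valid with width 2 − 1 = 1.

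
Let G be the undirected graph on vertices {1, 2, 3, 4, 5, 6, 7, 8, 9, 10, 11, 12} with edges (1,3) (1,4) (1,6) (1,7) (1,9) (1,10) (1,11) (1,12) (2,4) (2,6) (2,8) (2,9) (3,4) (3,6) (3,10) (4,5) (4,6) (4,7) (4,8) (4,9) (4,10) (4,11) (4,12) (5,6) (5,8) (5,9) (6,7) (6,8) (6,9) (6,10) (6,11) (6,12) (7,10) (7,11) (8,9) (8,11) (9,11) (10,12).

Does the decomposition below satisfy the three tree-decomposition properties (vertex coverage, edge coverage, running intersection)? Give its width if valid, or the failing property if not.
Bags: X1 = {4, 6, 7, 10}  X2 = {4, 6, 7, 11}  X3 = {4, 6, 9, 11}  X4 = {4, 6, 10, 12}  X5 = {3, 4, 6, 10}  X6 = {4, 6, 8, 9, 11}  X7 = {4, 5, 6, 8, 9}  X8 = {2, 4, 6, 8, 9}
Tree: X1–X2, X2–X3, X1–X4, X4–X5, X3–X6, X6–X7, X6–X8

A tree decomposition must satisfy three properties: every vertex lies in some bag; for every edge, both endpoints lie together in some bag; and for every vertex, the bags containing it form a connected subtree. Here vertex 1 appears in no bag, so the decomposition is invalid.

No — vertex 1 appears in no bag.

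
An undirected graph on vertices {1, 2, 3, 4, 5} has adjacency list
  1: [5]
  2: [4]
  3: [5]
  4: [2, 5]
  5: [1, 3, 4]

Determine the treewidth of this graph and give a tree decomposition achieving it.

Treewidth 1.
One such decomposition:
Bags: B1 = {1, 5}  B2 = {4, 5}  B3 = {2, 4}  B4 = {3, 5}
Tree: B1–B2, B2–B3, B1–B4

Every bag has size at most 2, so the width is 2 − 1 = 1 and tw(G) ≤ 1. Since G has at least one edge (e.g. 1–5), it is not an edgeless graph, so tw(G) ≥ 1. Hence tw(G) = 1 exactly.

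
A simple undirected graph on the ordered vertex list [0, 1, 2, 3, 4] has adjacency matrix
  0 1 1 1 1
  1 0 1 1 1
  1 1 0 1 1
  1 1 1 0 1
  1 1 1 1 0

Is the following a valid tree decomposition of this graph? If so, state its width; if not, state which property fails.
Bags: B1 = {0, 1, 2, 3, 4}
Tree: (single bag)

Every vertex of G appears in some bag (union = {0, 1, 2, 3, 4}); every edge is covered by a bag; and for each vertex v the set of bags containing v is connected in the bag tree. The decomposition is therefore valid. The largest bag has 5 vertices, so the width is 4.

Yes; width 4.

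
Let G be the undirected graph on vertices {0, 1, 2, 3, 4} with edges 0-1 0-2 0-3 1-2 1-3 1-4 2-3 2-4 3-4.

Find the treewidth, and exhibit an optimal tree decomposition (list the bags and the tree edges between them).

Treewidth 3.
Bags: B1 = {0, 1, 2, 3}  B2 = {1, 2, 3, 4}
Tree: B1–B2

Each bag holds 4 vertices, so the decomposition has width 3, which upper-bounds the treewidth. On the other hand G contains the 4-clique {0, 1, 2, 3}. A clique must lie in a single bag of any decomposition, so no decomposition can have width below 3. Hence tw(G) = 3 exactly.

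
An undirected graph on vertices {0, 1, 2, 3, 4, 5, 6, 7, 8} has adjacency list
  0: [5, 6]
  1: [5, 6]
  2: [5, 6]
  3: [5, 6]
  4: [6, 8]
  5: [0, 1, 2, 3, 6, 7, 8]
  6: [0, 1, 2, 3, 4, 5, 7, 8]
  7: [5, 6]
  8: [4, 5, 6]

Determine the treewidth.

A width-2 tree decomposition is:
Bags: B1 = {5, 6, 7}  B2 = {1, 5, 6}  B3 = {2, 5, 6}  B4 = {3, 5, 6}  B5 = {5, 6, 8}  B6 = {0, 5, 6}  B7 = {4, 6, 8}
Tree: B1–B2, B1–B3, B3–B4, B2–B5, B2–B6, B5–B7
Every bag has size at most 3, so the width is 3 − 1 = 2 and tw(G) ≤ 2. Conversely, {4, 6, 8} is a clique of size 3, and the vertices of any clique must share a bag in every tree decomposition; so some bag has ≥ 3 vertices and tw(G) ≥ 2. The upper and lower bounds meet at 2, so that is the treewidth.

2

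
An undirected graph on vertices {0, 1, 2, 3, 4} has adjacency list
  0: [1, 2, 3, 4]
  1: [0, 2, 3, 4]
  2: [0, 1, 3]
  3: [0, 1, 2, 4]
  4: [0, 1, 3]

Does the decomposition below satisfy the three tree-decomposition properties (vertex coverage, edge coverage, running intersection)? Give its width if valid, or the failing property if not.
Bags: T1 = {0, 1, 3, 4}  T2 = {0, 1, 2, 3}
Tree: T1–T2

Vertex coverage: the bags together contain {0, 1, 2, 3, 4}, the full vertex set. Edge coverage: each edge of G has both endpoints in at least one bag. Running intersection: for every vertex, the bags containing it form a connected subtree. All three properties hold, so this is a valid tree decomposition of width max|bag| − 1 = 3, and hence tw(G) ≤ 3.

Yes; width 3.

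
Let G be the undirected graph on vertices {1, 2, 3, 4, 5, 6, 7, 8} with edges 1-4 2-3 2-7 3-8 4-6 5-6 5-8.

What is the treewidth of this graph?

1

A width-1 tree decomposition is:
Bags: B1 = {1, 4}  B2 = {4, 6}  B3 = {5, 6}  B4 = {5, 8}  B5 = {3, 8}  B6 = {2, 3}  B7 = {2, 7}
Tree: B1–B2, B2–B3, B3–B4, B4–B5, B5–B6, B6–B7
Every bag has size at most 2, so the width is 2 − 1 = 1 and tw(G) ≤ 1. Since G has at least one edge (e.g. 1–4), it is not an edgeless graph, so tw(G) ≥ 1. The upper and lower bounds meet at 1, so that is the treewidth.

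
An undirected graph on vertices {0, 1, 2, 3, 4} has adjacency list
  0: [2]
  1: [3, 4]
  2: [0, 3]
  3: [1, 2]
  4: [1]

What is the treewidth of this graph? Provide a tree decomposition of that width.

Treewidth 1.
One optimal decomposition is:
Bags: B1 = {0, 2}  B2 = {2, 3}  B3 = {1, 3}  B4 = {1, 4}
Tree: B1–B2, B2–B3, B3–B4

Each bag holds 2 vertices, so the decomposition has width 1, which upper-bounds the treewidth. Since G has at least one edge (e.g. 0–2), it is not an edgeless graph, so tw(G) ≥ 1. Hence tw(G) = 1 exactly.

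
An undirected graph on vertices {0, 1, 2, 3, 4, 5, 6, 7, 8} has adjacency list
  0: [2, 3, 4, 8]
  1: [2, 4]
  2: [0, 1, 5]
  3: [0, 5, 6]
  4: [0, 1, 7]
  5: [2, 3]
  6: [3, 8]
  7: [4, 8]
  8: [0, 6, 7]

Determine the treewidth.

A width-3 tree decomposition is:
Bags: B1 = {4, 6, 7, 8}  B2 = {0, 4, 6, 8}  B3 = {0, 3, 4, 6}  B4 = {0, 1, 3, 4}  B5 = {0, 1, 2, 3}  B6 = {1, 2, 3, 5}
Tree: B1–B2, B2–B3, B3–B4, B4–B5, B5–B6
The largest bag has 4 vertices, giving width 3; this decomposition certifies tw(G) ≤ 3. For the lower bound: the 4 vertex sets {6,7,8}, {4}, {0}, {1,2,3,5} are disjoint, each induces a connected subgraph, and every pair is joined by at least one edge of G. Contracting each set to a single vertex therefore yields K_{4} as a minor, and since treewidth is minor-monotone, tw(G) ≥ tw(K_{4}) = 3. The upper and lower bounds meet at 3, so that is the treewidth.

3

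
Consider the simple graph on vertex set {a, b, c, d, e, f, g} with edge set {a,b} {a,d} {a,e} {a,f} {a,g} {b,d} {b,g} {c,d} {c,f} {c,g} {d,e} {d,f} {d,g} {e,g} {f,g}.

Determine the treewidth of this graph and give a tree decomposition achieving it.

Treewidth 3.
One such decomposition:
Bags: B1 = {a, d, f, g}  B2 = {a, d, e, g}  B3 = {a, b, d, g}  B4 = {c, d, f, g}
Tree: B1–B2, B1–B3, B1–B4

Every bag has size at most 4, so the width is 4 − 1 = 3 and tw(G) ≤ 3. On the other hand G contains the 4-clique {c, d, f, g}. A clique must lie in a single bag of any decomposition, so no decomposition can have width below 3. The upper and lower bounds meet at 3, so that is the treewidth.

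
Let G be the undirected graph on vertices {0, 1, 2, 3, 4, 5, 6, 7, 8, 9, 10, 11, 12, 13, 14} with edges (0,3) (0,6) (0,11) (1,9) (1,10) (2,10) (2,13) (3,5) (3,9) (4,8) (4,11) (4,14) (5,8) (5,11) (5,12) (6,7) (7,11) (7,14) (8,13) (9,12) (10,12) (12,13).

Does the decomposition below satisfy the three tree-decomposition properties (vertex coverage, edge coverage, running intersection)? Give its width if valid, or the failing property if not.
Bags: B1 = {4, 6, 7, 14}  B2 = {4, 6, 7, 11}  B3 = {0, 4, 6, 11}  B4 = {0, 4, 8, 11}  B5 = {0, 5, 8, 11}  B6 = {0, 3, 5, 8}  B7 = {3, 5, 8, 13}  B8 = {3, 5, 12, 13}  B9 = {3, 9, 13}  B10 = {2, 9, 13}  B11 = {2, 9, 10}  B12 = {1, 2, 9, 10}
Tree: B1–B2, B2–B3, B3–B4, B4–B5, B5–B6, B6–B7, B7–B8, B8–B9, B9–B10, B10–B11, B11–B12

No — edge (12,9) lies in no bag.

A tree decomposition must satisfy three properties: every vertex lies in some bag; for every edge, both endpoints lie together in some bag; and for every vertex, the bags containing it form a connected subtree. Here edge (12,9) lies in no bag, so the decomposition is invalid.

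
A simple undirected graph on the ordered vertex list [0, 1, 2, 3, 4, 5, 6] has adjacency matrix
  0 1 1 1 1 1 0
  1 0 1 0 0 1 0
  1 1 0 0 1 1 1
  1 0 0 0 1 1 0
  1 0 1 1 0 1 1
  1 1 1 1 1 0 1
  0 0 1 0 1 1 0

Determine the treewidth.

A width-3 tree decomposition is:
Bags: B1 = {0, 3, 4, 5}  B2 = {0, 2, 4, 5}  B3 = {2, 4, 5, 6}  B4 = {0, 1, 2, 5}
Tree: B1–B2, B2–B3, B2–B4
Every bag has size at most 4, so the width is 4 − 1 = 3 and tw(G) ≤ 3. For the lower bound, the 4 vertices {0, 1, 2, 5} are pairwise adjacent, and any tree decomposition puts a clique entirely inside one bag — forcing width ≥ 3. The upper and lower bounds meet at 3, so that is the treewidth.

3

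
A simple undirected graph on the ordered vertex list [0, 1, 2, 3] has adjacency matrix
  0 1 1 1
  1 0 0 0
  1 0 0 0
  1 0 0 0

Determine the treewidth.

1

A width-1 tree decomposition is:
Bags: B1 = {0, 2}  B2 = {0, 3}  B3 = {0, 1}
Tree: B1–B2, B2–B3
The largest bag has 2 vertices, giving width 1; this decomposition certifies tw(G) ≤ 1. Any graph with an edge has treewidth ≥ 1, and G has the edge 2–0. The upper and lower bounds meet at 1, so that is the treewidth.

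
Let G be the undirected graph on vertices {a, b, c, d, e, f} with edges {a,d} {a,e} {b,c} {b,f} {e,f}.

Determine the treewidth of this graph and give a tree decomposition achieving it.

Every bag has size at most 2, so the width is 2 − 1 = 1 and tw(G) ≤ 1. Any graph with an edge has treewidth ≥ 1, and G has the edge d–a. Combining the bounds, tw(G) = 1.

Treewidth 1.
One optimal decomposition is:
Bags: B1 = {a, d}  B2 = {a, e}  B3 = {e, f}  B4 = {b, f}  B5 = {b, c}
Tree: B1–B2, B2–B3, B3–B4, B4–B5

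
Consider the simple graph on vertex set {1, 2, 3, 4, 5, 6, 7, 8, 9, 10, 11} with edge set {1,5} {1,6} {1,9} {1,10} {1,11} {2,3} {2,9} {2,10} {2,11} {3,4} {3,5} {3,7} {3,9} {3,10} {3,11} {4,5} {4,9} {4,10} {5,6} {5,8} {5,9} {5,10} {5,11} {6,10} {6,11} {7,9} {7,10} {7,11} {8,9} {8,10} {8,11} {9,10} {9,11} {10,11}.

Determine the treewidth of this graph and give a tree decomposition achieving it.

Treewidth 4.
One optimal decomposition is:
Bags: B1 = {3, 5, 9, 10, 11}  B2 = {5, 8, 9, 10, 11}  B3 = {3, 7, 9, 10, 11}  B4 = {1, 5, 9, 10, 11}  B5 = {2, 3, 9, 10, 11}  B6 = {1, 5, 6, 10, 11}  B7 = {3, 4, 5, 9, 10}
Tree: B1–B2, B1–B3, B2–B4, B1–B5, B4–B6, B1–B7

The largest bag has 5 vertices, giving width 4; this decomposition certifies tw(G) ≤ 4. For the lower bound, the 5 vertices {5, 8, 9, 10, 11} are pairwise adjacent, and any tree decomposition puts a clique entirely inside one bag — forcing width ≥ 4. Therefore the treewidth is 4.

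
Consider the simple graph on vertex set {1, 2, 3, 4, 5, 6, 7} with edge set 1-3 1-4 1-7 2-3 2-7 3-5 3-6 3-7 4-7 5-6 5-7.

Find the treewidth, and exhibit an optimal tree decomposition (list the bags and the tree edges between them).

Treewidth 2.
One such decomposition:
Bags: B1 = {1, 3, 7}  B2 = {1, 4, 7}  B3 = {2, 3, 7}  B4 = {3, 5, 7}  B5 = {3, 5, 6}
Tree: B1–B2, B1–B3, B1–B4, B4–B5

The largest bag has 3 vertices, giving width 2; this decomposition certifies tw(G) ≤ 2. For the lower bound, the 3 vertices {3, 5, 6} are pairwise adjacent, and any tree decomposition puts a clique entirely inside one bag — forcing width ≥ 2. Therefore the treewidth is 2.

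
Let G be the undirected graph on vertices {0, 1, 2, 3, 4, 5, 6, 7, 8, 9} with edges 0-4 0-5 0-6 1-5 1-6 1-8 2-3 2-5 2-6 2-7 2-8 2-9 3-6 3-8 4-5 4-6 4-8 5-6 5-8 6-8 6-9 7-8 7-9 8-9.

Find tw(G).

3

A width-3 tree decomposition is:
Bags: B1 = {2, 5, 6, 8}  B2 = {2, 6, 8, 9}  B3 = {4, 5, 6, 8}  B4 = {2, 3, 6, 8}  B5 = {1, 5, 6, 8}  B6 = {0, 4, 5, 6}  B7 = {2, 7, 8, 9}
Tree: B1–B2, B1–B3, B1–B4, B3–B5, B3–B6, B2–B7
Every bag has size at most 4, so the width is 4 − 1 = 3 and tw(G) ≤ 3. On the other hand G contains the 4-clique {0, 4, 5, 6}. A clique must lie in a single bag of any decomposition, so no decomposition can have width below 3. The upper and lower bounds meet at 3, so that is the treewidth.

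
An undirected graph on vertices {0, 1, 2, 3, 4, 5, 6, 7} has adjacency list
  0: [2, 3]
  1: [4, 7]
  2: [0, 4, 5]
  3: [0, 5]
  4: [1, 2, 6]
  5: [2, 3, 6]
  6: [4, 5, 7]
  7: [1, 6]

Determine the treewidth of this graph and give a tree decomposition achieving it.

Treewidth 2.
One optimal decomposition is:
Bags: B1 = {0, 2, 3}  B2 = {2, 3, 5}  B3 = {2, 4, 5}  B4 = {4, 5, 6}  B5 = {1, 4, 6}  B6 = {1, 6, 7}
Tree: B1–B2, B2–B3, B3–B4, B4–B5, B5–B6

The largest bag has 3 vertices, giving width 2; this decomposition certifies tw(G) ≤ 2. Since 0–3–5–2–0 is a cycle in G, G is not acyclic. Forests are exactly the graphs of treewidth ≤ 1, so tw(G) ≥ 2. The upper and lower bounds meet at 2, so that is the treewidth.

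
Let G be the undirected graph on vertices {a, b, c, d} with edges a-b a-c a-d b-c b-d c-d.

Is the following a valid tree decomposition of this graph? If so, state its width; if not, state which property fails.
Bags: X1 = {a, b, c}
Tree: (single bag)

No — vertex d appears in no bag.

A tree decomposition must satisfy three properties: every vertex lies in some bag; for every edge, both endpoints lie together in some bag; and for every vertex, the bags containing it form a connected subtree. Here vertex d appears in no bag, so the decomposition is invalid.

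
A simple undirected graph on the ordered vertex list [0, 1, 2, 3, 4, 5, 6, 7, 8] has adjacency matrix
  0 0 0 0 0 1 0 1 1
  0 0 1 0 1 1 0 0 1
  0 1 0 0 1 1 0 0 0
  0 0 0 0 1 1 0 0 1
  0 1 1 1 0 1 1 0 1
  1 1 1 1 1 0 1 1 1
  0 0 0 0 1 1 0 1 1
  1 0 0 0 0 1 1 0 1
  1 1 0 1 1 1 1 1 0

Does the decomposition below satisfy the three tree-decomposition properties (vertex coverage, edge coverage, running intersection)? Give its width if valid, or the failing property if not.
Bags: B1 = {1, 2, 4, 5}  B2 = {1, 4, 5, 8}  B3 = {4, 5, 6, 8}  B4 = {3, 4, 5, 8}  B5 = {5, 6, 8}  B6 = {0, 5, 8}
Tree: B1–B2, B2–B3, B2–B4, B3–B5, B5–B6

No — vertex 7 appears in no bag.

A tree decomposition must satisfy three properties: every vertex lies in some bag; for every edge, both endpoints lie together in some bag; and for every vertex, the bags containing it form a connected subtree. Here vertex 7 appears in no bag, so the decomposition is invalid.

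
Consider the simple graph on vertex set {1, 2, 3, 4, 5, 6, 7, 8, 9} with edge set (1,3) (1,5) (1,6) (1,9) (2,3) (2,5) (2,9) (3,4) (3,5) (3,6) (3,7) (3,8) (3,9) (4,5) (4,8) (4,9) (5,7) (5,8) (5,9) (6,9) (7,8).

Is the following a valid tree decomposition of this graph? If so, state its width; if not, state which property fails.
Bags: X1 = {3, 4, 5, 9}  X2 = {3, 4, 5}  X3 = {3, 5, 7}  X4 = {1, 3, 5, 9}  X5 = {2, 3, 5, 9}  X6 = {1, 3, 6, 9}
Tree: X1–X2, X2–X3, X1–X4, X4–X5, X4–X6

No — vertex 8 appears in no bag.

A tree decomposition must satisfy three properties: every vertex lies in some bag; for every edge, both endpoints lie together in some bag; and for every vertex, the bags containing it form a connected subtree. Here vertex 8 appears in no bag, so the decomposition is invalid.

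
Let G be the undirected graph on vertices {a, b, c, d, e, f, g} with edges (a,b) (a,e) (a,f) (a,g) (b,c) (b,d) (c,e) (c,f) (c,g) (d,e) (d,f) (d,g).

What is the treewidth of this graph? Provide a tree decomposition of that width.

Every bag has size at most 4, so the width is 4 − 1 = 3 and tw(G) ≤ 3. For the lower bound: the 4 vertex sets {c,e}, {a,b}, {d}, {g} are disjoint, each induces a connected subgraph, and every pair is joined by at least one edge of G. Contracting each set to a single vertex therefore yields K_{4} as a minor, and since treewidth is minor-monotone, tw(G) ≥ tw(K_{4}) = 3. Therefore the treewidth is 3.

Treewidth 3.
Bags: B1 = {a, c, d, e}  B2 = {a, b, c, d}  B3 = {a, c, d, g}  B4 = {a, c, d, f}
Tree: B1–B2, B2–B3, B3–B4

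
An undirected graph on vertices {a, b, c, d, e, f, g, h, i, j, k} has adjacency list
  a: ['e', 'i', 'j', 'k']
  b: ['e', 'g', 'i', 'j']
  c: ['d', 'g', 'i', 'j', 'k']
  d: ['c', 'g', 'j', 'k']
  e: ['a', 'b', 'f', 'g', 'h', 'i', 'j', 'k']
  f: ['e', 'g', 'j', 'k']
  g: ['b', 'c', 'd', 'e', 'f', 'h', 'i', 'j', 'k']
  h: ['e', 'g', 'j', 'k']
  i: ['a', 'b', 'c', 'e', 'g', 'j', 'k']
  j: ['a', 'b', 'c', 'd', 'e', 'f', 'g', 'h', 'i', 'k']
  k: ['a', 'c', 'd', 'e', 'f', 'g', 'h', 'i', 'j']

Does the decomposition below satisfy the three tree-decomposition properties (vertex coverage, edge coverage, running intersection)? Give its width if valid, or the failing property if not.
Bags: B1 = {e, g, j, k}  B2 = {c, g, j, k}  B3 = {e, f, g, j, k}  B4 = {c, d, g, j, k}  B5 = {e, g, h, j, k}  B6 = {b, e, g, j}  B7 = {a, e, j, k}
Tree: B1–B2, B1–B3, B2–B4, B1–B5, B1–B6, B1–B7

No — vertex i appears in no bag.

A tree decomposition must satisfy three properties: every vertex lies in some bag; for every edge, both endpoints lie together in some bag; and for every vertex, the bags containing it form a connected subtree. Here vertex i appears in no bag, so the decomposition is invalid.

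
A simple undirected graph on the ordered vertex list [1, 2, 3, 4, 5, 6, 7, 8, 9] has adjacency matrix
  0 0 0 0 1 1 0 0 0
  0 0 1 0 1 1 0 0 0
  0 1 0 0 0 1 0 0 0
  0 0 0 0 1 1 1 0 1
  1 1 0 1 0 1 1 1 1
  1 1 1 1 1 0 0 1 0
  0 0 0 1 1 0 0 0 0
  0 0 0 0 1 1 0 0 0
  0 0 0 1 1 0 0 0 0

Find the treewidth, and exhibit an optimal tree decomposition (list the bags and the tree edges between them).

Treewidth 2.
One optimal decomposition is:
Bags: B1 = {1, 5, 6}  B2 = {4, 5, 6}  B3 = {5, 6, 8}  B4 = {4, 5, 7}  B5 = {2, 5, 6}  B6 = {4, 5, 9}  B7 = {2, 3, 6}
Tree: B1–B2, B2–B3, B2–B4, B2–B5, B2–B6, B5–B7

Every bag has size at most 3, so the width is 3 − 1 = 2 and tw(G) ≤ 2. For the lower bound, the 3 vertices {2, 3, 6} are pairwise adjacent, and any tree decomposition puts a clique entirely inside one bag — forcing width ≥ 2. The upper and lower bounds meet at 2, so that is the treewidth.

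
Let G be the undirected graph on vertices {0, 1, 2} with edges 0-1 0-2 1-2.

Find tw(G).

A width-2 tree decomposition is:
Bags: B1 = {0, 1, 2}
Tree: (single bag)
A single bag containing all 3 vertices is trivially a valid decomposition of width 2. For the lower bound, the 3 vertices {0, 1, 2} are pairwise adjacent, and any tree decomposition puts a clique entirely inside one bag — forcing width ≥ 2. Therefore the treewidth is 2.

2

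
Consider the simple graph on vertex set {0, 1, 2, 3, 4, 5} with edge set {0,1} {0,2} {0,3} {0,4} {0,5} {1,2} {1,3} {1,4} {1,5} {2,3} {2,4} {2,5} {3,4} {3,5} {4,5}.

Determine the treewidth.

A width-5 tree decomposition is:
Bags: B1 = {0, 1, 2, 3, 4, 5}
Tree: (single bag)
A single bag containing all 6 vertices is trivially a valid decomposition of width 5. For the lower bound, the 6 vertices {0, 1, 2, 3, 4, 5} are pairwise adjacent, and any tree decomposition puts a clique entirely inside one bag — forcing width ≥ 5. Therefore the treewidth is 5.

5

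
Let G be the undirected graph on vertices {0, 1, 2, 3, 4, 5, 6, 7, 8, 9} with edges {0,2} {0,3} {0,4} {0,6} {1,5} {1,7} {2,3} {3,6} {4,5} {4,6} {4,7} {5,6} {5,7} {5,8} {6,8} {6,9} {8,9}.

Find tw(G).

A width-2 tree decomposition is:
Bags: B1 = {0, 4, 6}  B2 = {0, 3, 6}  B3 = {4, 5, 6}  B4 = {4, 5, 7}  B5 = {0, 2, 3}  B6 = {5, 6, 8}  B7 = {6, 8, 9}  B8 = {1, 5, 7}
Tree: B1–B2, B1–B3, B3–B4, B2–B5, B3–B6, B6–B7, B4–B8
Each bag holds 3 vertices, so the decomposition has width 2, which upper-bounds the treewidth. On the other hand G contains the 3-clique {1, 5, 7}. A clique must lie in a single bag of any decomposition, so no decomposition can have width below 2. Therefore the treewidth is 2.

2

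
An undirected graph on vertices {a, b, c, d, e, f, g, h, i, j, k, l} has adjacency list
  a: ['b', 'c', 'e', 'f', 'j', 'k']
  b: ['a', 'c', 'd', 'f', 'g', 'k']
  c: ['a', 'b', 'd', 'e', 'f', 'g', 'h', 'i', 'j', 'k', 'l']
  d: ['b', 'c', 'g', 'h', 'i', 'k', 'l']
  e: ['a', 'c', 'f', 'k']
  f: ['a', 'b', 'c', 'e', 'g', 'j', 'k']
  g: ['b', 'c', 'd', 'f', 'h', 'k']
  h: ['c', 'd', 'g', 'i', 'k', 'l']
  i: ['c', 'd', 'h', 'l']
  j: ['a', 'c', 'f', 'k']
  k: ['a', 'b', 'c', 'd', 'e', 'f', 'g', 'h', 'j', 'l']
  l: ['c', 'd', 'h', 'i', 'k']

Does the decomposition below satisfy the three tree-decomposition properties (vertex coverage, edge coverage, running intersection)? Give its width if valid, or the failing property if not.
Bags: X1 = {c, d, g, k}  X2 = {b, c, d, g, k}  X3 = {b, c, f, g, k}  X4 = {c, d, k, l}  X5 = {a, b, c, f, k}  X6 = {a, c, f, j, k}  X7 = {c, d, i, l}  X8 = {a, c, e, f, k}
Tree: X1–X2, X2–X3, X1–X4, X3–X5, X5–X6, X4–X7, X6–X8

No — vertex h appears in no bag.

A tree decomposition must satisfy three properties: every vertex lies in some bag; for every edge, both endpoints lie together in some bag; and for every vertex, the bags containing it form a connected subtree. Here vertex h appears in no bag, so the decomposition is invalid.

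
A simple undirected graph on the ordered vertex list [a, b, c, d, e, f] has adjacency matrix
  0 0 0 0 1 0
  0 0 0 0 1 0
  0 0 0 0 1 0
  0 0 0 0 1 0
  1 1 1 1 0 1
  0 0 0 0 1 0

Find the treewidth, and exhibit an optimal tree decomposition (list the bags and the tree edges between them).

Every bag has size at most 2, so the width is 2 − 1 = 1 and tw(G) ≤ 1. G has an edge, so its treewidth is at least 1. Hence tw(G) = 1 exactly.

Treewidth 1.
Bags: B1 = {d, e}  B2 = {a, e}  B3 = {b, e}  B4 = {e, f}  B5 = {c, e}
Tree: B1–B2, B1–B3, B2–B4, B2–B5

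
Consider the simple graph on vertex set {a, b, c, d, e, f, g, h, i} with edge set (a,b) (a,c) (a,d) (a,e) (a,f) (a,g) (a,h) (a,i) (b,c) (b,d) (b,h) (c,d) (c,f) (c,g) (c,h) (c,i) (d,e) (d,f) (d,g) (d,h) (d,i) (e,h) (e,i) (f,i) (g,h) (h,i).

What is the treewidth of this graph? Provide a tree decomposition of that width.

Each bag holds 5 vertices, so the decomposition has width 4, which upper-bounds the treewidth. Conversely, {a, d, e, h, i} is a clique of size 5, and the vertices of any clique must share a bag in every tree decomposition; so some bag has ≥ 5 vertices and tw(G) ≥ 4. The upper and lower bounds meet at 4, so that is the treewidth.

Treewidth 4.
One optimal decomposition is:
Bags: B1 = {a, c, d, h, i}  B2 = {a, b, c, d, h}  B3 = {a, c, d, f, i}  B4 = {a, c, d, g, h}  B5 = {a, d, e, h, i}
Tree: B1–B2, B1–B3, B2–B4, B1–B5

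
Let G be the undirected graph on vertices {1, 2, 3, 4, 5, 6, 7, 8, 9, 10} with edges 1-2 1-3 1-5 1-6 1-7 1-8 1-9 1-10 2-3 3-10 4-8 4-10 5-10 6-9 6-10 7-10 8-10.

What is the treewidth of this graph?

2

A width-2 tree decomposition is:
Bags: B1 = {1, 6, 10}  B2 = {1, 8, 10}  B3 = {1, 6, 9}  B4 = {4, 8, 10}  B5 = {1, 5, 10}  B6 = {1, 3, 10}  B7 = {1, 7, 10}  B8 = {1, 2, 3}
Tree: B1–B2, B1–B3, B2–B4, B1–B5, B1–B6, B6–B7, B6–B8
The largest bag has 3 vertices, giving width 2; this decomposition certifies tw(G) ≤ 2. On the other hand G contains the 3-clique {1, 6, 9}. A clique must lie in a single bag of any decomposition, so no decomposition can have width below 2. Hence tw(G) = 2 exactly.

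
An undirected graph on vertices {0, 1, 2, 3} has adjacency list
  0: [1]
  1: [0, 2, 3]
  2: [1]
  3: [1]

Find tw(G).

1

A width-1 tree decomposition is:
Bags: B1 = {1, 2}  B2 = {0, 1}  B3 = {1, 3}
Tree: B1–B2, B2–B3
Each bag holds 2 vertices, so the decomposition has width 1, which upper-bounds the treewidth. Any graph with an edge has treewidth ≥ 1, and G has the edge 2–1. The upper and lower bounds meet at 1, so that is the treewidth.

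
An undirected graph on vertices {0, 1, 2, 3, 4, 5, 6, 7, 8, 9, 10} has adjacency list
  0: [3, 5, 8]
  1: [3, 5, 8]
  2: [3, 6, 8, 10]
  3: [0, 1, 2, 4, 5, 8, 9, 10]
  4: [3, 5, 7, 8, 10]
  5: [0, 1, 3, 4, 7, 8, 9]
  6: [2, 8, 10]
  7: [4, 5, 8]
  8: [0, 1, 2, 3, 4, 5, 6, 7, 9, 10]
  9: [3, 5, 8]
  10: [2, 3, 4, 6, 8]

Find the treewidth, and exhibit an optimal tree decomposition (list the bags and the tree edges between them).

Treewidth 3.
Bags: B1 = {3, 4, 5, 8}  B2 = {1, 3, 5, 8}  B3 = {4, 5, 7, 8}  B4 = {3, 5, 8, 9}  B5 = {3, 4, 8, 10}  B6 = {2, 3, 8, 10}  B7 = {2, 6, 8, 10}  B8 = {0, 3, 5, 8}
Tree: B1–B2, B1–B3, B1–B4, B1–B5, B5–B6, B6–B7, B1–B8

The largest bag has 4 vertices, giving width 3; this decomposition certifies tw(G) ≤ 3. On the other hand G contains the 4-clique {2, 3, 8, 10}. A clique must lie in a single bag of any decomposition, so no decomposition can have width below 3. Combining the bounds, tw(G) = 3.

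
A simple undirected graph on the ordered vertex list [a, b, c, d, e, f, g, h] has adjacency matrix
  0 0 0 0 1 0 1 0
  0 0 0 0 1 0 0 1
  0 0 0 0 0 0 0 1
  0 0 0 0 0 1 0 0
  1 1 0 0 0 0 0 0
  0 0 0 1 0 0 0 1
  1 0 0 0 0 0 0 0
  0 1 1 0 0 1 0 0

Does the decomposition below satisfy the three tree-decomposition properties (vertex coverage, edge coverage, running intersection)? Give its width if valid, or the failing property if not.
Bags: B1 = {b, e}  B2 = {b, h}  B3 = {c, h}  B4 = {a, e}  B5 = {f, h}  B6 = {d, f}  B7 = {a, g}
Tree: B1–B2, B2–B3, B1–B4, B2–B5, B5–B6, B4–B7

Yes; width 1.

Checking the three conditions: (i) the bags cover all of {a, b, c, d, e, f, g, h}; (ii) for each edge, some bag contains both endpoints; (iii) the bags containing any fixed vertex form a subtree. All hold, so the decomposition is valid with width 2 − 1 = 1.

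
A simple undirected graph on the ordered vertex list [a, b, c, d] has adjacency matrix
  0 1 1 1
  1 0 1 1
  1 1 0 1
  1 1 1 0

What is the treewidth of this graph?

A width-3 tree decomposition is:
Bags: B1 = {a, b, c, d}
Tree: (single bag)
A single bag containing all 4 vertices is trivially a valid decomposition of width 3. On the other hand G contains the 4-clique {a, b, c, d}. A clique must lie in a single bag of any decomposition, so no decomposition can have width below 3. Combining the bounds, tw(G) = 3.

3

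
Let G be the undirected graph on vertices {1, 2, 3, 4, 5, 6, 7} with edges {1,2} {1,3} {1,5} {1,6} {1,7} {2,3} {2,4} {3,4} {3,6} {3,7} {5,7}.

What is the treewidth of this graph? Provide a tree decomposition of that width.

Every bag has size at most 3, so the width is 3 − 1 = 2 and tw(G) ≤ 2. Conversely, {1, 2, 3} is a clique of size 3, and the vertices of any clique must share a bag in every tree decomposition; so some bag has ≥ 3 vertices and tw(G) ≥ 2. Therefore the treewidth is 2.

Treewidth 2.
One optimal decomposition is:
Bags: B1 = {1, 3, 7}  B2 = {1, 5, 7}  B3 = {1, 3, 6}  B4 = {1, 2, 3}  B5 = {2, 3, 4}
Tree: B1–B2, B1–B3, B3–B4, B4–B5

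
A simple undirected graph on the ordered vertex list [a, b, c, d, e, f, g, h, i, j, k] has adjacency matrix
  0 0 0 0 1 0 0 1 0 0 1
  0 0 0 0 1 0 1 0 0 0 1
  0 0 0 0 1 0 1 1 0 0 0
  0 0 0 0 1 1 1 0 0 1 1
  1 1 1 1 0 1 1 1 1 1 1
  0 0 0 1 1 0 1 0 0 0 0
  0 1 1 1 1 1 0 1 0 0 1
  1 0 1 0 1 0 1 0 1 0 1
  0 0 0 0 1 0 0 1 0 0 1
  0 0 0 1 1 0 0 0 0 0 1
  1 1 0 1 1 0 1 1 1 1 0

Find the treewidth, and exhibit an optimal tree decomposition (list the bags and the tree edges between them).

Treewidth 3.
One optimal decomposition is:
Bags: B1 = {e, h, i, k}  B2 = {e, g, h, k}  B3 = {a, e, h, k}  B4 = {c, e, g, h}  B5 = {d, e, g, k}  B6 = {d, e, j, k}  B7 = {d, e, f, g}  B8 = {b, e, g, k}
Tree: B1–B2, B2–B3, B2–B4, B2–B5, B5–B6, B5–B7, B5–B8

The largest bag has 4 vertices, giving width 3; this decomposition certifies tw(G) ≤ 3. Conversely, {c, e, g, h} is a clique of size 4, and the vertices of any clique must share a bag in every tree decomposition; so some bag has ≥ 4 vertices and tw(G) ≥ 3. Hence tw(G) = 3 exactly.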